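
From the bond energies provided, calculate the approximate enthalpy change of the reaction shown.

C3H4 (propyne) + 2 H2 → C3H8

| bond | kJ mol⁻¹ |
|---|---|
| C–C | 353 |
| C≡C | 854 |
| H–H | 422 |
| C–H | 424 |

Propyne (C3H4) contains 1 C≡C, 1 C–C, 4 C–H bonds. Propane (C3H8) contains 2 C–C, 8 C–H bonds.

Bonds broken (reactants):
  C≡C: 1 × 854 = 854
  C–C: 1 × 353 = 353
  C–H: 4 × 424 = 1696
  H–H: 2 × 422 = 844
  Σ(broken) = 3747 kJ
Bonds formed (products):
  C–C: 2 × 353 = 706
  C–H: 8 × 424 = 3392
  Σ(formed) = 4098 kJ
ΔH = Σ(broken) − Σ(formed) = 3747 − 4098 = −351 kJ

ΔH ≈ −351 kJ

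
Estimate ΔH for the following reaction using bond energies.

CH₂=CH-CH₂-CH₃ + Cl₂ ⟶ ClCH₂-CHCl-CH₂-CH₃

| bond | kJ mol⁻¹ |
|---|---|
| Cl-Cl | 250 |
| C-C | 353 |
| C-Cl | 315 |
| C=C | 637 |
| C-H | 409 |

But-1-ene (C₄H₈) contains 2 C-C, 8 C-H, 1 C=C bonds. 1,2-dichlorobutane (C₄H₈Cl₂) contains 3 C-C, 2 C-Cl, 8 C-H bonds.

Bonds broken (reactants):
  C-C: 2 × 353 = 706
  C-H: 8 × 409 = 3272
  C=C: 1 × 637 = 637
  Cl-Cl: 1 × 250 = 250
  Σ(broken) = 4865 kJ
Bonds formed (products):
  C-C: 3 × 353 = 1059
  C-Cl: 2 × 315 = 630
  C-H: 8 × 409 = 3272
  Σ(formed) = 4961 kJ
ΔH = Σ(broken) − Σ(formed) = 4865 − 4961 = −96 kJ

ΔH ≈ −96 kJ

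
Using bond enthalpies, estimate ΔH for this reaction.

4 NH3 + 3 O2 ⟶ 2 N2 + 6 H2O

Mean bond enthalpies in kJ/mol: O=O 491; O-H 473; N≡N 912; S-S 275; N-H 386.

ΔH ≈ −1395 kJ

Bonds broken (reactants):
  N-H: 12 × 386 = 4632
  O=O: 3 × 491 = 1473
  Σ(broken) = 6105 kJ
Bonds formed (products):
  N≡N: 2 × 912 = 1824
  O-H: 12 × 473 = 5676
  Σ(formed) = 7500 kJ
ΔH = Σ(broken) − Σ(formed) = 6105 − 7500 = −1395 kJ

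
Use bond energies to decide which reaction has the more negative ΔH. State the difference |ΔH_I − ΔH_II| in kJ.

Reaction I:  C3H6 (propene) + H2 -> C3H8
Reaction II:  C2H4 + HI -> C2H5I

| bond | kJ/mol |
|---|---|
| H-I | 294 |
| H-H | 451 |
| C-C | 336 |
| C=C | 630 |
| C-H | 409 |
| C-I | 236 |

Reaction I, by 16 kJ

Reaction I:
  Bonds broken (reactants):
    C-C: 1 × 336 = 336
    C-H: 6 × 409 = 2454
    C=C: 1 × 630 = 630
    H-H: 1 × 451 = 451
    Σ(broken) = 3871 kJ
  Bonds formed (products):
    C-C: 2 × 336 = 672
    C-H: 8 × 409 = 3272
    Σ(formed) = 3944 kJ
  ΔH_I = 3871 − 3944 = −73 kJ
Reaction II:
  Bonds broken (reactants):
    C-H: 4 × 409 = 1636
    C=C: 1 × 630 = 630
    H-I: 1 × 294 = 294
    Σ(broken) = 2560 kJ
  Bonds formed (products):
    C-C: 1 × 336 = 336
    C-H: 5 × 409 = 2045
    C-I: 1 × 236 = 236
    Σ(formed) = 2617 kJ
  ΔH_II = 2560 − 2617 = −57 kJ
ΔH_I − ΔH_II = −16 kJ, so reaction I has the more negative ΔH; |ΔH_I − ΔH_II| = 16 kJ.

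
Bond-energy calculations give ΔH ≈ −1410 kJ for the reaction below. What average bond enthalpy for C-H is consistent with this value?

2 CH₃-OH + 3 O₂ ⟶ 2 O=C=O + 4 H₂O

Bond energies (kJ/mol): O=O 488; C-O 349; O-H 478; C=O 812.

Let D be the C-H bond energy.
Σ(broken) = 6×D + 2×349 + 2×478 + 3×488 = 3118 + 6D
Σ(formed) = 4×812 + 8×478 = 7072
ΔH = Σ(broken) − Σ(formed) = (3118 + 6D) − (7072) = −3954 + 6D
Setting this equal to −1410 kJ gives 6D = 2544, so D = 424 kJ/mol.

D(C-H) ≈ 424 kJ/mol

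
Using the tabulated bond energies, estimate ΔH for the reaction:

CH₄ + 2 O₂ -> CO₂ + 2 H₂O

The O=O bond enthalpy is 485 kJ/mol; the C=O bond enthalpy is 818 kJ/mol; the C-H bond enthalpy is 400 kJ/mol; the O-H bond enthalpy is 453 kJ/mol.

ΔH ≈ −878 kJ

Bonds broken (reactants):
  C-H: 4 × 400 = 1600
  O=O: 2 × 485 = 970
  Σ(broken) = 2570 kJ
Bonds formed (products):
  C=O: 2 × 818 = 1636
  O-H: 4 × 453 = 1812
  Σ(formed) = 3448 kJ
ΔH = Σ(broken) − Σ(formed) = 2570 − 3448 = −878 kJ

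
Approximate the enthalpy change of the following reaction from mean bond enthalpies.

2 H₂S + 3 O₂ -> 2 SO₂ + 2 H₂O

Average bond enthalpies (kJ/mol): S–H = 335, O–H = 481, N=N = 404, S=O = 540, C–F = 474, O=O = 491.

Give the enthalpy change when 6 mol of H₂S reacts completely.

Bonds broken (reactants):
  O=O: 3 × 491 = 1473
  S–H: 4 × 335 = 1340
  Σ(broken) = 2813 kJ
Bonds formed (products):
  O–H: 4 × 481 = 1924
  S=O: 4 × 540 = 2160
  Σ(formed) = 4084 kJ
ΔH = Σ(broken) − Σ(formed) = 2813 − 4084 = −1271 kJ
For 3× the reaction as written: 3 × (−1271) = −3813 kJ

ΔH = −3813 kJ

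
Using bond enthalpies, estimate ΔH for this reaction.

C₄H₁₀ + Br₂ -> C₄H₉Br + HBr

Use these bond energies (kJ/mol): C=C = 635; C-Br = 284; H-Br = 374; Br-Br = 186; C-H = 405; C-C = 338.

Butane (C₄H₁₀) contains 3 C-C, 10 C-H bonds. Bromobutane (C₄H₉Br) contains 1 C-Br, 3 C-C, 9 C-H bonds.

ΔH ≈ −67 kJ

Bonds broken (reactants):
  Br-Br: 1 × 186 = 186
  C-C: 3 × 338 = 1014
  C-H: 10 × 405 = 4050
  Σ(broken) = 5250 kJ
Bonds formed (products):
  C-Br: 1 × 284 = 284
  C-C: 3 × 338 = 1014
  C-H: 9 × 405 = 3645
  H-Br: 1 × 374 = 374
  Σ(formed) = 5317 kJ
ΔH = Σ(broken) − Σ(formed) = 5250 − 5317 = −67 kJ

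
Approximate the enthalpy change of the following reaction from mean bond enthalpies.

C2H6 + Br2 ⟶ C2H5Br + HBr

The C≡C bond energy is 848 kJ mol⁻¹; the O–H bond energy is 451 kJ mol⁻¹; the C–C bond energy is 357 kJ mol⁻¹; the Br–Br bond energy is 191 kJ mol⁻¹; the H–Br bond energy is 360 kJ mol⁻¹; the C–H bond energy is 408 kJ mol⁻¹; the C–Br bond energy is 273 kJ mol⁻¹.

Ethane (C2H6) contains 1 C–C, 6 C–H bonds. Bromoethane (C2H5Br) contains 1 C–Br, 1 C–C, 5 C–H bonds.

Bonds broken (reactants):
  Br–Br: 1 × 191 = 191
  C–C: 1 × 357 = 357
  C–H: 6 × 408 = 2448
  Σ(broken) = 2996 kJ
Bonds formed (products):
  C–Br: 1 × 273 = 273
  C–C: 1 × 357 = 357
  C–H: 5 × 408 = 2040
  H–Br: 1 × 360 = 360
  Σ(formed) = 3030 kJ
ΔH = Σ(broken) − Σ(formed) = 2996 − 3030 = −34 kJ

ΔH ≈ −34 kJ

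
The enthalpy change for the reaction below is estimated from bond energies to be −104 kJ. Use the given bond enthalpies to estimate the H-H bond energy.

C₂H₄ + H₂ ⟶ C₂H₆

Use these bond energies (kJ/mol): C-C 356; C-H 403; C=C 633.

D(H-H) ≈ 425 kJ/mol

Let D be the H-H bond energy.
Σ(broken) = 4×403 + 1×633 + 1×D = 2245 + D
Σ(formed) = 1×356 + 6×403 = 2774
ΔH = Σ(broken) − Σ(formed) = (2245 + D) − (2774) = −529 + D
Setting this equal to −104 kJ gives D = 425 kJ/mol.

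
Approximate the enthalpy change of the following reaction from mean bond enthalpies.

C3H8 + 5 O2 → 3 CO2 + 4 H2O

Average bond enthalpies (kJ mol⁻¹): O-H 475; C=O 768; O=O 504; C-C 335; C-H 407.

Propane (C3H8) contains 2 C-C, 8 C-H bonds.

ΔH ≈ −1962 kJ

Bonds broken (reactants):
  C-C: 2 × 335 = 670
  C-H: 8 × 407 = 3256
  O=O: 5 × 504 = 2520
  Σ(broken) = 6446 kJ
Bonds formed (products):
  C=O: 6 × 768 = 4608
  O-H: 8 × 475 = 3800
  Σ(formed) = 8408 kJ
ΔH = Σ(broken) − Σ(formed) = 6446 − 8408 = −1962 kJ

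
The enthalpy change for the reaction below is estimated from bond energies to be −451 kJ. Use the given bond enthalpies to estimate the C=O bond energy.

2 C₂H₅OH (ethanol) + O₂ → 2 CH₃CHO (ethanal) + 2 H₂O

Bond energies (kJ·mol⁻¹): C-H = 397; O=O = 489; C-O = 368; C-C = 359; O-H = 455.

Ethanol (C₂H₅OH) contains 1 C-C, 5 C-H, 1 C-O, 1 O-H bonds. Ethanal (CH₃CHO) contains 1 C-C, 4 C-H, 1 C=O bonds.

D(C=O) ≈ 780 kJ/mol

Let D be the C=O bond energy.
Σ(broken) = 2×359 + 10×397 + 2×368 + 2×455 + 1×489 = 6823
Σ(formed) = 2×359 + 8×397 + 2×D + 4×455 = 5714 + 2D
ΔH = Σ(broken) − Σ(formed) = (6823) − (5714 + 2D) = +1109 − 2D
Setting this equal to −451 kJ gives 2D = 1560, so D = 780 kJ/mol.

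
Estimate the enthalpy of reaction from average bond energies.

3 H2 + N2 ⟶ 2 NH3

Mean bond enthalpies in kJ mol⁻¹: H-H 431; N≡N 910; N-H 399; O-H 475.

Bonds broken (reactants):
  H-H: 3 × 431 = 1293
  N≡N: 1 × 910 = 910
  Σ(broken) = 2203 kJ
Bonds formed (products):
  N-H: 6 × 399 = 2394
  Σ(formed) = 2394 kJ
ΔH = Σ(broken) − Σ(formed) = 2203 − 2394 = −191 kJ

ΔH ≈ −191 kJ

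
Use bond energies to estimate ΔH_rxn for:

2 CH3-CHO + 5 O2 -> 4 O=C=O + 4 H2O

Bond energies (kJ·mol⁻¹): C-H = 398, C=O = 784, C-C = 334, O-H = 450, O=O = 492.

Bonds broken (reactants):
  C-C: 2 × 334 = 668
  C-H: 8 × 398 = 3184
  C=O: 2 × 784 = 1568
  O=O: 5 × 492 = 2460
  Σ(broken) = 7880 kJ
Bonds formed (products):
  C=O: 8 × 784 = 6272
  O-H: 8 × 450 = 3600
  Σ(formed) = 9872 kJ
ΔH = Σ(broken) − Σ(formed) = 7880 − 9872 = −1992 kJ

ΔH ≈ −1992 kJ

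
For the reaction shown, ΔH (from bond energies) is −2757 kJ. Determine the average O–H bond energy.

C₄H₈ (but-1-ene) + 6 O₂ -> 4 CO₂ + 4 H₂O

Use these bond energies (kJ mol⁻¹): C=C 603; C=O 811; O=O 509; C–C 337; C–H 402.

D(O–H) ≈ 477 kJ/mol

Let D be the O–H bond energy.
Σ(broken) = 2×337 + 8×402 + 1×603 + 6×509 = 7547
Σ(formed) = 8×811 + 8×D = 6488 + 8D
ΔH = Σ(broken) − Σ(formed) = (7547) − (6488 + 8D) = +1059 − 8D
Setting this equal to −2757 kJ gives 8D = 3816, so D = 477 kJ/mol.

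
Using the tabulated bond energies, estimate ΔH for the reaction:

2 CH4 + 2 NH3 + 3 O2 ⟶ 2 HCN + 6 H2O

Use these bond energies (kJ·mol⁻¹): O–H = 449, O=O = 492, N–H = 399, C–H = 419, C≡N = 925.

ΔH ≈ −854 kJ

Bonds broken (reactants):
  C–H: 8 × 419 = 3352
  N–H: 6 × 399 = 2394
  O=O: 3 × 492 = 1476
  Σ(broken) = 7222 kJ
Bonds formed (products):
  C≡N: 2 × 925 = 1850
  C–H: 2 × 419 = 838
  O–H: 12 × 449 = 5388
  Σ(formed) = 8076 kJ
ΔH = Σ(broken) − Σ(formed) = 7222 − 8076 = −854 kJ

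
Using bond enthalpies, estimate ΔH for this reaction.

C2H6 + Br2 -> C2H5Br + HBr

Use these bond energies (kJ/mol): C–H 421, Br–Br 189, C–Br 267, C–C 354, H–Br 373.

ΔH ≈ −30 kJ

Bonds broken (reactants):
  Br–Br: 1 × 189 = 189
  C–C: 1 × 354 = 354
  C–H: 6 × 421 = 2526
  Σ(broken) = 3069 kJ
Bonds formed (products):
  C–Br: 1 × 267 = 267
  C–C: 1 × 354 = 354
  C–H: 5 × 421 = 2105
  H–Br: 1 × 373 = 373
  Σ(formed) = 3099 kJ
ΔH = Σ(broken) − Σ(formed) = 3069 − 3099 = −30 kJ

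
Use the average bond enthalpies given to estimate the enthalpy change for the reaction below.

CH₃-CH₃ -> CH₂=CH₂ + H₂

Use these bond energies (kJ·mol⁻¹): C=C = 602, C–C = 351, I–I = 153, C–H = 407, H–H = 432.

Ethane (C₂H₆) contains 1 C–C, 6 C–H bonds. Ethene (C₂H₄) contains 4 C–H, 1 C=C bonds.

Bonds broken (reactants):
  C–C: 1 × 351 = 351
  C–H: 6 × 407 = 2442
  Σ(broken) = 2793 kJ
Bonds formed (products):
  C–H: 4 × 407 = 1628
  C=C: 1 × 602 = 602
  H–H: 1 × 432 = 432
  Σ(formed) = 2662 kJ
ΔH = Σ(broken) − Σ(formed) = 2793 − 2662 = +131 kJ

ΔH ≈ +131 kJ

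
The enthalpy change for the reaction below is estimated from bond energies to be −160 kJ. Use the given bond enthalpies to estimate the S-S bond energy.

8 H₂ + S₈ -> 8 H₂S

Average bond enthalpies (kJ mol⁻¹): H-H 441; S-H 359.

D(S-S) ≈ 257 kJ/mol

Let D be the S-S bond energy.
Σ(broken) = 8×441 + 8×D = 3528 + 8D
Σ(formed) = 16×359 = 5744
ΔH = Σ(broken) − Σ(formed) = (3528 + 8D) − (5744) = −2216 + 8D
Setting this equal to −160 kJ gives 8D = 2056, so D = 257 kJ/mol.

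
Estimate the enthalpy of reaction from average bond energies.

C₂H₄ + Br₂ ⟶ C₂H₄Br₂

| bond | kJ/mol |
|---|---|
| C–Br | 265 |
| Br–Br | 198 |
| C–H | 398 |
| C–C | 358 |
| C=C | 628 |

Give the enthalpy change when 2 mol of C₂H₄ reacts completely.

ΔH = −124 kJ

Bonds broken (reactants):
  Br–Br: 1 × 198 = 198
  C–H: 4 × 398 = 1592
  C=C: 1 × 628 = 628
  Σ(broken) = 2418 kJ
Bonds formed (products):
  C–Br: 2 × 265 = 530
  C–C: 1 × 358 = 358
  C–H: 4 × 398 = 1592
  Σ(formed) = 2480 kJ
ΔH = Σ(broken) − Σ(formed) = 2418 − 2480 = −62 kJ
For 2× the reaction as written: 2 × (−62) = −124 kJ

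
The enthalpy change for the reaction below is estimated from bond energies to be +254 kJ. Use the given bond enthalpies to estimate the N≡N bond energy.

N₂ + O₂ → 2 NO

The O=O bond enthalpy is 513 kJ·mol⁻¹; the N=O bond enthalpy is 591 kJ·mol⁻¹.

D(N≡N) ≈ 923 kJ/mol

Let D be the N≡N bond energy.
Σ(broken) = 1×D + 1×513 = 513 + D
Σ(formed) = 2×591 = 1182
ΔH = Σ(broken) − Σ(formed) = (513 + D) − (1182) = −669 + D
Setting this equal to +254 kJ gives D = 923 kJ/mol.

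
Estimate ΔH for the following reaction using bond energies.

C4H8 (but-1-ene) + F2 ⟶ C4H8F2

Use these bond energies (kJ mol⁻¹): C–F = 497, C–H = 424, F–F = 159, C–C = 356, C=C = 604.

Bonds broken (reactants):
  C–C: 2 × 356 = 712
  C–H: 8 × 424 = 3392
  C=C: 1 × 604 = 604
  F–F: 1 × 159 = 159
  Σ(broken) = 4867 kJ
Bonds formed (products):
  C–C: 3 × 356 = 1068
  C–F: 2 × 497 = 994
  C–H: 8 × 424 = 3392
  Σ(formed) = 5454 kJ
ΔH = Σ(broken) − Σ(formed) = 4867 − 5454 = −587 kJ

ΔH ≈ −587 kJ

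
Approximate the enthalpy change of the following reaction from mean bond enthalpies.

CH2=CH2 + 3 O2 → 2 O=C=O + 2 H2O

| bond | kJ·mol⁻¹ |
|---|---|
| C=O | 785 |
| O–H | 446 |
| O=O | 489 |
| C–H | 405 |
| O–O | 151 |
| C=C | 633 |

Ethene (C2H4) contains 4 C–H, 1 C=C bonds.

ΔH ≈ −1204 kJ

Bonds broken (reactants):
  C–H: 4 × 405 = 1620
  C=C: 1 × 633 = 633
  O=O: 3 × 489 = 1467
  Σ(broken) = 3720 kJ
Bonds formed (products):
  C=O: 4 × 785 = 3140
  O–H: 4 × 446 = 1784
  Σ(formed) = 4924 kJ
ΔH = Σ(broken) − Σ(formed) = 3720 − 4924 = −1204 kJ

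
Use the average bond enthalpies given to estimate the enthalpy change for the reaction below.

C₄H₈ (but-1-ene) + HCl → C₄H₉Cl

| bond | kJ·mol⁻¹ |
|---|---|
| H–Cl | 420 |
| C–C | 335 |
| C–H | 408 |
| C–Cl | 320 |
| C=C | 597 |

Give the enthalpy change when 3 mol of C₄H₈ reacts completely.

Bonds broken (reactants):
  C–C: 2 × 335 = 670
  C–H: 8 × 408 = 3264
  C=C: 1 × 597 = 597
  H–Cl: 1 × 420 = 420
  Σ(broken) = 4951 kJ
Bonds formed (products):
  C–C: 3 × 335 = 1005
  C–Cl: 1 × 320 = 320
  C–H: 9 × 408 = 3672
  Σ(formed) = 4997 kJ
ΔH = Σ(broken) − Σ(formed) = 4951 − 4997 = −46 kJ
For 3× the reaction as written: 3 × (−46) = −138 kJ

ΔH = −138 kJ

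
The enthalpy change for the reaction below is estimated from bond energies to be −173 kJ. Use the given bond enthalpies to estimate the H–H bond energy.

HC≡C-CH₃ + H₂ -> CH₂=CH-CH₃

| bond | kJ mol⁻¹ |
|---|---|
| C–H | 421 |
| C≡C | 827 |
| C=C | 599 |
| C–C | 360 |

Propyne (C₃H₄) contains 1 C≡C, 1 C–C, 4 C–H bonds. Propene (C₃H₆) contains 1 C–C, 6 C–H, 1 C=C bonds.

Let D be the H–H bond energy.
Σ(broken) = 1×827 + 1×360 + 4×421 + 1×D = 2871 + D
Σ(formed) = 1×360 + 6×421 + 1×599 = 3485
ΔH = Σ(broken) − Σ(formed) = (2871 + D) − (3485) = −614 + D
Setting this equal to −173 kJ gives D = 441 kJ/mol.

D(H–H) ≈ 441 kJ/mol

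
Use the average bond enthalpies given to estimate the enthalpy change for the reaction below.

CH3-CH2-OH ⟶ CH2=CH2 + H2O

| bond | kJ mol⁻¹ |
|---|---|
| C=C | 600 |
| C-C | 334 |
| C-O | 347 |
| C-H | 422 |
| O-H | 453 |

Bonds broken (reactants):
  C-C: 1 × 334 = 334
  C-H: 5 × 422 = 2110
  C-O: 1 × 347 = 347
  O-H: 1 × 453 = 453
  Σ(broken) = 3244 kJ
Bonds formed (products):
  C-H: 4 × 422 = 1688
  C=C: 1 × 600 = 600
  O-H: 2 × 453 = 906
  Σ(formed) = 3194 kJ
ΔH = Σ(broken) − Σ(formed) = 3244 − 3194 = +50 kJ

ΔH ≈ +50 kJ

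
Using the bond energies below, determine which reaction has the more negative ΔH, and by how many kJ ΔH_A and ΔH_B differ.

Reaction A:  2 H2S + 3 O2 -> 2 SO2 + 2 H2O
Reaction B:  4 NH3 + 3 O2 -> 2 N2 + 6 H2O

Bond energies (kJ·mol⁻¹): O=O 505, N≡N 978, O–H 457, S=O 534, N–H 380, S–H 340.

Reaction A:
  Bonds broken (reactants):
    O=O: 3 × 505 = 1515
    S–H: 4 × 340 = 1360
    Σ(broken) = 2875 kJ
  Bonds formed (products):
    O–H: 4 × 457 = 1828
    S=O: 4 × 534 = 2136
    Σ(formed) = 3964 kJ
  ΔH_A = 2875 − 3964 = −1089 kJ
Reaction B:
  Bonds broken (reactants):
    N–H: 12 × 380 = 4560
    O=O: 3 × 505 = 1515
    Σ(broken) = 6075 kJ
  Bonds formed (products):
    N≡N: 2 × 978 = 1956
    O–H: 12 × 457 = 5484
    Σ(formed) = 7440 kJ
  ΔH_B = 6075 − 7440 = −1365 kJ
ΔH_A − ΔH_B = +276 kJ, so reaction B has the more negative ΔH; |ΔH_A − ΔH_B| = 276 kJ.

Reaction B, by 276 kJ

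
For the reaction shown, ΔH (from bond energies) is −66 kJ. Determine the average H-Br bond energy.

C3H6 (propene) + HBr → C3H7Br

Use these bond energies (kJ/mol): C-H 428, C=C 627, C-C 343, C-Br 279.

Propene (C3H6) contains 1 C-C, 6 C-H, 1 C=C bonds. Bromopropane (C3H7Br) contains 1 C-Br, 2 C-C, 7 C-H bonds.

Let D be the H-Br bond energy.
Σ(broken) = 1×343 + 6×428 + 1×627 + 1×D = 3538 + D
Σ(formed) = 1×279 + 2×343 + 7×428 = 3961
ΔH = Σ(broken) − Σ(formed) = (3538 + D) − (3961) = −423 + D
Setting this equal to −66 kJ gives D = 357 kJ/mol.

D(H-Br) ≈ 357 kJ/mol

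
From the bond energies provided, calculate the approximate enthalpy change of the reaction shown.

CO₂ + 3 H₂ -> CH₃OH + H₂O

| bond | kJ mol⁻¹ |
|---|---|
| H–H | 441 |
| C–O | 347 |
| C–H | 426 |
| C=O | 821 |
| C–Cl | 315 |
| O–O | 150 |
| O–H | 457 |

ΔH ≈ −31 kJ

Bonds broken (reactants):
  C=O: 2 × 821 = 1642
  H–H: 3 × 441 = 1323
  Σ(broken) = 2965 kJ
Bonds formed (products):
  C–H: 3 × 426 = 1278
  C–O: 1 × 347 = 347
  O–H: 3 × 457 = 1371
  Σ(formed) = 2996 kJ
ΔH = Σ(broken) − Σ(formed) = 2965 − 2996 = −31 kJ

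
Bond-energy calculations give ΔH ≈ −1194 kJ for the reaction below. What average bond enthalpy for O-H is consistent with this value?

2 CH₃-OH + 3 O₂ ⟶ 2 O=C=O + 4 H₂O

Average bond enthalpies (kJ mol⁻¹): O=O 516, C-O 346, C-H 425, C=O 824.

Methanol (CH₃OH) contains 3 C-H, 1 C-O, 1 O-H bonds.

Let D be the O-H bond energy.
Σ(broken) = 6×425 + 2×346 + 2×D + 3×516 = 4790 + 2D
Σ(formed) = 4×824 + 8×D = 3296 + 8D
ΔH = Σ(broken) − Σ(formed) = (4790 + 2D) − (3296 + 8D) = +1494 − 6D
Setting this equal to −1194 kJ gives 6D = 2688, so D = 448 kJ/mol.

D(O-H) ≈ 448 kJ/mol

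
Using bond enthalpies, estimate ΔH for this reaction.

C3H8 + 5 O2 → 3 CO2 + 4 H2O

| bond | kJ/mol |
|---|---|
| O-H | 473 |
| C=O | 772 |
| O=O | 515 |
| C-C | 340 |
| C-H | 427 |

ΔH ≈ −1745 kJ

Bonds broken (reactants):
  C-C: 2 × 340 = 680
  C-H: 8 × 427 = 3416
  O=O: 5 × 515 = 2575
  Σ(broken) = 6671 kJ
Bonds formed (products):
  C=O: 6 × 772 = 4632
  O-H: 8 × 473 = 3784
  Σ(formed) = 8416 kJ
ΔH = Σ(broken) − Σ(formed) = 6671 − 8416 = −1745 kJ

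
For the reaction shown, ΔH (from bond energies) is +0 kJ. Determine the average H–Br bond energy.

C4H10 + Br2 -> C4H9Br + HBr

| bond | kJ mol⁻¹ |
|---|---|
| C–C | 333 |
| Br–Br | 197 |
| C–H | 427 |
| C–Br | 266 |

Let D be the H–Br bond energy.
Σ(broken) = 1×197 + 3×333 + 10×427 = 5466
Σ(formed) = 1×266 + 3×333 + 9×427 + 1×D = 5108 + D
ΔH = Σ(broken) − Σ(formed) = (5466) − (5108 + D) = +358 − D
Setting this equal to +0 kJ gives D = 358 kJ/mol.

D(H–Br) ≈ 358 kJ/mol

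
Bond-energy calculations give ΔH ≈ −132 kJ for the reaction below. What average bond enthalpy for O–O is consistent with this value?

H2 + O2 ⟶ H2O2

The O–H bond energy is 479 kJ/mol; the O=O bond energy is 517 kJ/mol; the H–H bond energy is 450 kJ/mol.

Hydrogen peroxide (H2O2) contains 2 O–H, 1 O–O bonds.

Let D be the O–O bond energy.
Σ(broken) = 1×450 + 1×517 = 967
Σ(formed) = 2×479 + 1×D = 958 + D
ΔH = Σ(broken) − Σ(formed) = (967) − (958 + D) = +9 − D
Setting this equal to −132 kJ gives D = 141 kJ/mol.

D(O–O) ≈ 141 kJ/mol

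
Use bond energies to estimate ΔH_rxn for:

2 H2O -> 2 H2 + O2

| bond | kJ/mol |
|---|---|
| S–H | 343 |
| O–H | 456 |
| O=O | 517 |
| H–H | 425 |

ΔH ≈ +457 kJ

Bonds broken (reactants):
  O–H: 4 × 456 = 1824
  Σ(broken) = 1824 kJ
Bonds formed (products):
  H–H: 2 × 425 = 850
  O=O: 1 × 517 = 517
  Σ(formed) = 1367 kJ
ΔH = Σ(broken) − Σ(formed) = 1824 − 1367 = +457 kJ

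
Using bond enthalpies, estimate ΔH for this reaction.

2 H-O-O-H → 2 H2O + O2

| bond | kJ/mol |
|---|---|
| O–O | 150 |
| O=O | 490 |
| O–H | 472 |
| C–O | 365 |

Bonds broken (reactants):
  O–H: 4 × 472 = 1888
  O–O: 2 × 150 = 300
  Σ(broken) = 2188 kJ
Bonds formed (products):
  O–H: 4 × 472 = 1888
  O=O: 1 × 490 = 490
  Σ(formed) = 2378 kJ
ΔH = Σ(broken) − Σ(formed) = 2188 − 2378 = −190 kJ

ΔH ≈ −190 kJ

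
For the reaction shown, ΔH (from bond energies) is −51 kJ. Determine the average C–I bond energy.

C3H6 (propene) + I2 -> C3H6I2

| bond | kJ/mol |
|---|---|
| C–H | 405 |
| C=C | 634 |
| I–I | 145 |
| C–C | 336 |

D(C–I) ≈ 247 kJ/mol

Let D be the C–I bond energy.
Σ(broken) = 1×336 + 6×405 + 1×634 + 1×145 = 3545
Σ(formed) = 2×336 + 6×405 + 2×D = 3102 + 2D
ΔH = Σ(broken) − Σ(formed) = (3545) − (3102 + 2D) = +443 − 2D
Setting this equal to −51 kJ gives 2D = 494, so D = 247 kJ/mol.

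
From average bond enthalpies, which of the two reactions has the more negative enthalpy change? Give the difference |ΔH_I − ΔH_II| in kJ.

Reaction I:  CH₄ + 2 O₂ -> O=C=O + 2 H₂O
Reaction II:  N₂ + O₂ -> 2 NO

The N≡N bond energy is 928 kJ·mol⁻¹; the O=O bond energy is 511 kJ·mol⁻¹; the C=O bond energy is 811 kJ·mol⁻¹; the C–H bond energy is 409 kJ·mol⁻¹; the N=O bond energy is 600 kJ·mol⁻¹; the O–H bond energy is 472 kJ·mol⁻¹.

Reaction I, by 1091 kJ

Reaction I:
  Bonds broken (reactants):
    C–H: 4 × 409 = 1636
    O=O: 2 × 511 = 1022
    Σ(broken) = 2658 kJ
  Bonds formed (products):
    C=O: 2 × 811 = 1622
    O–H: 4 × 472 = 1888
    Σ(formed) = 3510 kJ
  ΔH_I = 2658 − 3510 = −852 kJ
Reaction II:
  Bonds broken (reactants):
    N≡N: 1 × 928 = 928
    O=O: 1 × 511 = 511
    Σ(broken) = 1439 kJ
  Bonds formed (products):
    N=O: 2 × 600 = 1200
    Σ(formed) = 1200 kJ
  ΔH_II = 1439 − 1200 = +239 kJ
ΔH_I − ΔH_II = −1091 kJ, so reaction I has the more negative ΔH; |ΔH_I − ΔH_II| = 1091 kJ.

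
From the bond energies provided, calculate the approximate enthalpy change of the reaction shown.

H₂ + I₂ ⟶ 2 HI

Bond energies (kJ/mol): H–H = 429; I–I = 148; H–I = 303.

ΔH ≈ −29 kJ

Bonds broken (reactants):
  H–H: 1 × 429 = 429
  I–I: 1 × 148 = 148
  Σ(broken) = 577 kJ
Bonds formed (products):
  H–I: 2 × 303 = 606
  Σ(formed) = 606 kJ
ΔH = Σ(broken) − Σ(formed) = 577 − 606 = −29 kJ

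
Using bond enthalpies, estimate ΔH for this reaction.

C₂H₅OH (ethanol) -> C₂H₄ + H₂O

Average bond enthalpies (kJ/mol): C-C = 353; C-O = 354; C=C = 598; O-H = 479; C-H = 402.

ΔH ≈ +32 kJ

Bonds broken (reactants):
  C-C: 1 × 353 = 353
  C-H: 5 × 402 = 2010
  C-O: 1 × 354 = 354
  O-H: 1 × 479 = 479
  Σ(broken) = 3196 kJ
Bonds formed (products):
  C-H: 4 × 402 = 1608
  C=C: 1 × 598 = 598
  O-H: 2 × 479 = 958
  Σ(formed) = 3164 kJ
ΔH = Σ(broken) − Σ(formed) = 3196 − 3164 = +32 kJ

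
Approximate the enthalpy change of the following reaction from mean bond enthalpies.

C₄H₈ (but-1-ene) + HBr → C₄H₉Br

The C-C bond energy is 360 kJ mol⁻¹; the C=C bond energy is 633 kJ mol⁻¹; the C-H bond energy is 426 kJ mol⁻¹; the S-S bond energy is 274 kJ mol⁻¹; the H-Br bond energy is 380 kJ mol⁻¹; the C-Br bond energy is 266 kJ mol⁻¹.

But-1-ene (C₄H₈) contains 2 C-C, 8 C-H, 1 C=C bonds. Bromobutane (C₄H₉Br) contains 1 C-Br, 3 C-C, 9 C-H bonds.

Bonds broken (reactants):
  C-C: 2 × 360 = 720
  C-H: 8 × 426 = 3408
  C=C: 1 × 633 = 633
  H-Br: 1 × 380 = 380
  Σ(broken) = 5141 kJ
Bonds formed (products):
  C-Br: 1 × 266 = 266
  C-C: 3 × 360 = 1080
  C-H: 9 × 426 = 3834
  Σ(formed) = 5180 kJ
ΔH = Σ(broken) − Σ(formed) = 5141 − 5180 = −39 kJ

ΔH ≈ −39 kJ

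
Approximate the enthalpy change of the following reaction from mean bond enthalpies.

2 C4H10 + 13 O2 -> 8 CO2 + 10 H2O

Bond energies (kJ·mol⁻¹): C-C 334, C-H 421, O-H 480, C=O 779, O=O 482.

Bonds broken (reactants):
  C-C: 6 × 334 = 2004
  C-H: 20 × 421 = 8420
  O=O: 13 × 482 = 6266
  Σ(broken) = 16690 kJ
Bonds formed (products):
  C=O: 16 × 779 = 12464
  O-H: 20 × 480 = 9600
  Σ(formed) = 22064 kJ
ΔH = Σ(broken) − Σ(formed) = 16690 − 22064 = −5374 kJ

ΔH ≈ −5374 kJ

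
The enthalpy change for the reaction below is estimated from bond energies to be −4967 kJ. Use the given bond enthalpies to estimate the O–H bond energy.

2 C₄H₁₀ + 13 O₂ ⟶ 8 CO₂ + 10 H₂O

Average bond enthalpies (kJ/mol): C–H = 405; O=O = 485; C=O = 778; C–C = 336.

D(O–H) ≈ 447 kJ/mol

Let D be the O–H bond energy.
Σ(broken) = 6×336 + 20×405 + 13×485 = 16421
Σ(formed) = 16×778 + 20×D = 12448 + 20D
ΔH = Σ(broken) − Σ(formed) = (16421) − (12448 + 20D) = +3973 − 20D
Setting this equal to −4967 kJ gives 20D = 8940, so D = 447 kJ/mol.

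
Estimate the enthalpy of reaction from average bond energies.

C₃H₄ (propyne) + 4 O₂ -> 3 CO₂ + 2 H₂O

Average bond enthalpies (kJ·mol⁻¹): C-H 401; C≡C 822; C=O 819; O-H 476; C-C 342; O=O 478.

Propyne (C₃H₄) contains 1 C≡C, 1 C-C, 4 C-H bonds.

Bonds broken (reactants):
  C≡C: 1 × 822 = 822
  C-C: 1 × 342 = 342
  C-H: 4 × 401 = 1604
  O=O: 4 × 478 = 1912
  Σ(broken) = 4680 kJ
Bonds formed (products):
  C=O: 6 × 819 = 4914
  O-H: 4 × 476 = 1904
  Σ(formed) = 6818 kJ
ΔH = Σ(broken) − Σ(formed) = 4680 − 6818 = −2138 kJ

ΔH ≈ −2138 kJ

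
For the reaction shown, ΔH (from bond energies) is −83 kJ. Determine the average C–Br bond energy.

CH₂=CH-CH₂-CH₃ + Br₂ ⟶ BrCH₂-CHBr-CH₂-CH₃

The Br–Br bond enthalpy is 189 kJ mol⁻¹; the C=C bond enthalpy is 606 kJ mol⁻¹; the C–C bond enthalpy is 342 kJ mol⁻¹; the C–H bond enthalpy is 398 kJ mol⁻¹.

Let D be the C–Br bond energy.
Σ(broken) = 1×189 + 2×342 + 8×398 + 1×606 = 4663
Σ(formed) = 2×D + 3×342 + 8×398 = 4210 + 2D
ΔH = Σ(broken) − Σ(formed) = (4663) − (4210 + 2D) = +453 − 2D
Setting this equal to −83 kJ gives 2D = 536, so D = 268 kJ/mol.

D(C–Br) ≈ 268 kJ/mol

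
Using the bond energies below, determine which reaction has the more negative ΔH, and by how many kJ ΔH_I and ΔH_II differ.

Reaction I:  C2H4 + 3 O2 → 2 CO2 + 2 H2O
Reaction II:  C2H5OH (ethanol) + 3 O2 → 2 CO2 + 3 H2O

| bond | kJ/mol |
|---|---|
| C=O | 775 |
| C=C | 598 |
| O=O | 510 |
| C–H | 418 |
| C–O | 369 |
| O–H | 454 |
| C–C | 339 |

Reaction I:
  Bonds broken (reactants):
    C–H: 4 × 418 = 1672
    C=C: 1 × 598 = 598
    O=O: 3 × 510 = 1530
    Σ(broken) = 3800 kJ
  Bonds formed (products):
    C=O: 4 × 775 = 3100
    O–H: 4 × 454 = 1816
    Σ(formed) = 4916 kJ
  ΔH_I = 3800 − 4916 = −1116 kJ
Reaction II:
  Bonds broken (reactants):
    C–C: 1 × 339 = 339
    C–H: 5 × 418 = 2090
    C–O: 1 × 369 = 369
    O–H: 1 × 454 = 454
    O=O: 3 × 510 = 1530
    Σ(broken) = 4782 kJ
  Bonds formed (products):
    C=O: 4 × 775 = 3100
    O–H: 6 × 454 = 2724
    Σ(formed) = 5824 kJ
  ΔH_II = 4782 − 5824 = −1042 kJ
ΔH_I − ΔH_II = −74 kJ, so reaction I has the more negative ΔH; |ΔH_I − ΔH_II| = 74 kJ.

Reaction I, by 74 kJ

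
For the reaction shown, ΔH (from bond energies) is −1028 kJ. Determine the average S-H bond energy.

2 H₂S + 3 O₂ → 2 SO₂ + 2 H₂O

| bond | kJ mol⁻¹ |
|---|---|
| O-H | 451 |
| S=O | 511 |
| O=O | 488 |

D(S-H) ≈ 339 kJ/mol

Let D be the S-H bond energy.
Σ(broken) = 3×488 + 4×D = 1464 + 4D
Σ(formed) = 4×451 + 4×511 = 3848
ΔH = Σ(broken) − Σ(formed) = (1464 + 4D) − (3848) = −2384 + 4D
Setting this equal to −1028 kJ gives 4D = 1356, so D = 339 kJ/mol.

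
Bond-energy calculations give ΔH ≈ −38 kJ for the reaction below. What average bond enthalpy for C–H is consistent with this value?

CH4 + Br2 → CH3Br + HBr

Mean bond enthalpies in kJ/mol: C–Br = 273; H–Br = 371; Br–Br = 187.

D(C–H) ≈ 419 kJ/mol

Let D be the C–H bond energy.
Σ(broken) = 1×187 + 4×D = 187 + 4D
Σ(formed) = 1×273 + 3×D + 1×371 = 644 + 3D
ΔH = Σ(broken) − Σ(formed) = (187 + 4D) − (644 + 3D) = −457 + D
Setting this equal to −38 kJ gives D = 419 kJ/mol.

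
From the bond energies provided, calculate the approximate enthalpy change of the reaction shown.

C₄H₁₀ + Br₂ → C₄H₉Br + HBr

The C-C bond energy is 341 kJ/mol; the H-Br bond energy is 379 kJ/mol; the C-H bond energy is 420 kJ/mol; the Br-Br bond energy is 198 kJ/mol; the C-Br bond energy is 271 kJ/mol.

Bonds broken (reactants):
  Br-Br: 1 × 198 = 198
  C-C: 3 × 341 = 1023
  C-H: 10 × 420 = 4200
  Σ(broken) = 5421 kJ
Bonds formed (products):
  C-Br: 1 × 271 = 271
  C-C: 3 × 341 = 1023
  C-H: 9 × 420 = 3780
  H-Br: 1 × 379 = 379
  Σ(formed) = 5453 kJ
ΔH = Σ(broken) − Σ(formed) = 5421 − 5453 = −32 kJ

ΔH ≈ −32 kJ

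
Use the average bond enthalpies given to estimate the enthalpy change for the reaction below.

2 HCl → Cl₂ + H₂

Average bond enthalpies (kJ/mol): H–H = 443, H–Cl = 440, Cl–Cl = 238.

ΔH ≈ +199 kJ

Bonds broken (reactants):
  H–Cl: 2 × 440 = 880
  Σ(broken) = 880 kJ
Bonds formed (products):
  Cl–Cl: 1 × 238 = 238
  H–H: 1 × 443 = 443
  Σ(formed) = 681 kJ
ΔH = Σ(broken) − Σ(formed) = 880 − 681 = +199 kJ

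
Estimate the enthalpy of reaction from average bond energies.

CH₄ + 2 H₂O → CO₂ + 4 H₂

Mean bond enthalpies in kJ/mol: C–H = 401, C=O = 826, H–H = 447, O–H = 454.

ΔH ≈ −20 kJ

Bonds broken (reactants):
  C–H: 4 × 401 = 1604
  O–H: 4 × 454 = 1816
  Σ(broken) = 3420 kJ
Bonds formed (products):
  C=O: 2 × 826 = 1652
  H–H: 4 × 447 = 1788
  Σ(formed) = 3440 kJ
ΔH = Σ(broken) − Σ(formed) = 3420 − 3440 = −20 kJ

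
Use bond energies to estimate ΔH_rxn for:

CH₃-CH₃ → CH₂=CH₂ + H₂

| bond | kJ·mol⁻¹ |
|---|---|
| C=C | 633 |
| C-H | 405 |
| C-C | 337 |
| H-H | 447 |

ΔH ≈ +67 kJ

Bonds broken (reactants):
  C-C: 1 × 337 = 337
  C-H: 6 × 405 = 2430
  Σ(broken) = 2767 kJ
Bonds formed (products):
  C-H: 4 × 405 = 1620
  C=C: 1 × 633 = 633
  H-H: 1 × 447 = 447
  Σ(formed) = 2700 kJ
ΔH = Σ(broken) − Σ(formed) = 2767 − 2700 = +67 kJ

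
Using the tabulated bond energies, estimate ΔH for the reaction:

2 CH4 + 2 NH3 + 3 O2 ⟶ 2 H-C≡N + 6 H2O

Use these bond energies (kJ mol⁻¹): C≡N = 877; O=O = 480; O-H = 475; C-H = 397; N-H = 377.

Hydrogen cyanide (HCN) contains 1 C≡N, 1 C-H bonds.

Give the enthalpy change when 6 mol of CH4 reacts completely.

ΔH = −4110 kJ

Bonds broken (reactants):
  C-H: 8 × 397 = 3176
  N-H: 6 × 377 = 2262
  O=O: 3 × 480 = 1440
  Σ(broken) = 6878 kJ
Bonds formed (products):
  C≡N: 2 × 877 = 1754
  C-H: 2 × 397 = 794
  O-H: 12 × 475 = 5700
  Σ(formed) = 8248 kJ
ΔH = Σ(broken) − Σ(formed) = 6878 − 8248 = −1370 kJ
For 3× the reaction as written: 3 × (−1370) = −4110 kJ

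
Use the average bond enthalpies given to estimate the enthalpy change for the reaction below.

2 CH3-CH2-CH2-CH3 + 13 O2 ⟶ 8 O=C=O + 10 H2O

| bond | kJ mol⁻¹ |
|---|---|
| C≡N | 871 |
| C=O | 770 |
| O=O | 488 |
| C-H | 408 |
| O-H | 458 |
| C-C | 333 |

Bonds broken (reactants):
  C-C: 6 × 333 = 1998
  C-H: 20 × 408 = 8160
  O=O: 13 × 488 = 6344
  Σ(broken) = 16502 kJ
Bonds formed (products):
  C=O: 16 × 770 = 12320
  O-H: 20 × 458 = 9160
  Σ(formed) = 21480 kJ
ΔH = Σ(broken) − Σ(formed) = 16502 − 21480 = −4978 kJ

ΔH ≈ −4978 kJ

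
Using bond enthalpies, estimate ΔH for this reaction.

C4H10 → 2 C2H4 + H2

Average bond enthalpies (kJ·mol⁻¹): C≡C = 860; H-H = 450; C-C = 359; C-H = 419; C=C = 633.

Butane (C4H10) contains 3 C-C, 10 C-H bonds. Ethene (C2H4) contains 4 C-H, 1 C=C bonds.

Bonds broken (reactants):
  C-C: 3 × 359 = 1077
  C-H: 10 × 419 = 4190
  Σ(broken) = 5267 kJ
Bonds formed (products):
  C-H: 8 × 419 = 3352
  C=C: 2 × 633 = 1266
  H-H: 1 × 450 = 450
  Σ(formed) = 5068 kJ
ΔH = Σ(broken) − Σ(formed) = 5267 − 5068 = +199 kJ

ΔH ≈ +199 kJ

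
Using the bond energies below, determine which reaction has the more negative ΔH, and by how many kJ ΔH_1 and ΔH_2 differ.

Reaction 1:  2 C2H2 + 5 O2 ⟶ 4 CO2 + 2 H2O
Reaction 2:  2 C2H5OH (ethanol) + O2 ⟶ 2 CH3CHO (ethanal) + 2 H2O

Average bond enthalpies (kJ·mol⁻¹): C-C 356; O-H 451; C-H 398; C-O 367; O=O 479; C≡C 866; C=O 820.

Reaction 1, by 2112 kJ

Reaction 1:
  Bonds broken (reactants):
    C≡C: 2 × 866 = 1732
    C-H: 4 × 398 = 1592
    O=O: 5 × 479 = 2395
    Σ(broken) = 5719 kJ
  Bonds formed (products):
    C=O: 8 × 820 = 6560
    O-H: 4 × 451 = 1804
    Σ(formed) = 8364 kJ
  ΔH_1 = 5719 − 8364 = −2645 kJ
Reaction 2:
  Bonds broken (reactants):
    C-C: 2 × 356 = 712
    C-H: 10 × 398 = 3980
    C-O: 2 × 367 = 734
    O-H: 2 × 451 = 902
    O=O: 1 × 479 = 479
    Σ(broken) = 6807 kJ
  Bonds formed (products):
    C-C: 2 × 356 = 712
    C-H: 8 × 398 = 3184
    C=O: 2 × 820 = 1640
    O-H: 4 × 451 = 1804
    Σ(formed) = 7340 kJ
  ΔH_2 = 6807 − 7340 = −533 kJ
ΔH_1 − ΔH_2 = −2112 kJ, so reaction 1 has the more negative ΔH; |ΔH_1 − ΔH_2| = 2112 kJ.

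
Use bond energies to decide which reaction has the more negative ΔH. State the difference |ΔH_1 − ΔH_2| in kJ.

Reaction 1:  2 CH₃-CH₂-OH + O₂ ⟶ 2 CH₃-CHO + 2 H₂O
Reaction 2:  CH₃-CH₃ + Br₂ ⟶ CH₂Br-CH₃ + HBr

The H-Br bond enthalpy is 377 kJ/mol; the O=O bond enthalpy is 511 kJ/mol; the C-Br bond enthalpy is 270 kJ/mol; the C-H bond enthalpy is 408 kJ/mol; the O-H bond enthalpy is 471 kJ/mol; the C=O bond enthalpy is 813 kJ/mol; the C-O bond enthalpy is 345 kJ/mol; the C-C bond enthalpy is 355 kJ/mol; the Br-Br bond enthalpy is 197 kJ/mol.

Reaction 1:
  Bonds broken (reactants):
    C-C: 2 × 355 = 710
    C-H: 10 × 408 = 4080
    C-O: 2 × 345 = 690
    O-H: 2 × 471 = 942
    O=O: 1 × 511 = 511
    Σ(broken) = 6933 kJ
  Bonds formed (products):
    C-C: 2 × 355 = 710
    C-H: 8 × 408 = 3264
    C=O: 2 × 813 = 1626
    O-H: 4 × 471 = 1884
    Σ(formed) = 7484 kJ
  ΔH_1 = 6933 − 7484 = −551 kJ
Reaction 2:
  Bonds broken (reactants):
    Br-Br: 1 × 197 = 197
    C-C: 1 × 355 = 355
    C-H: 6 × 408 = 2448
    Σ(broken) = 3000 kJ
  Bonds formed (products):
    C-Br: 1 × 270 = 270
    C-C: 1 × 355 = 355
    C-H: 5 × 408 = 2040
    H-Br: 1 × 377 = 377
    Σ(formed) = 3042 kJ
  ΔH_2 = 3000 − 3042 = −42 kJ
ΔH_1 − ΔH_2 = −509 kJ, so reaction 1 has the more negative ΔH; |ΔH_1 − ΔH_2| = 509 kJ.

Reaction 1, by 509 kJ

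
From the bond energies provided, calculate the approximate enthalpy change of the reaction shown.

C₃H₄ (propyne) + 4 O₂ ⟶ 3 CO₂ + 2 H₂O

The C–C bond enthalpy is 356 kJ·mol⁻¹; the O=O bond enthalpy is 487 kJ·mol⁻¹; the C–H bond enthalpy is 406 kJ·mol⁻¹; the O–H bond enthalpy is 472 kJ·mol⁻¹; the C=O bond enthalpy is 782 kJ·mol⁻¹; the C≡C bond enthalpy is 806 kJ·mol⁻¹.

Bonds broken (reactants):
  C≡C: 1 × 806 = 806
  C–C: 1 × 356 = 356
  C–H: 4 × 406 = 1624
  O=O: 4 × 487 = 1948
  Σ(broken) = 4734 kJ
Bonds formed (products):
  C=O: 6 × 782 = 4692
  O–H: 4 × 472 = 1888
  Σ(formed) = 6580 kJ
ΔH = Σ(broken) − Σ(formed) = 4734 − 6580 = −1846 kJ

ΔH ≈ −1846 kJ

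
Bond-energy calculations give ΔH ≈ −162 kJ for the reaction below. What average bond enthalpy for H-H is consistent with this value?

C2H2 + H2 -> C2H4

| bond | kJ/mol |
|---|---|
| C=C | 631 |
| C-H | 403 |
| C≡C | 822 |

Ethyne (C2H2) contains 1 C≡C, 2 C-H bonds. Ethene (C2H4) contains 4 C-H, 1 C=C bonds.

D(H-H) ≈ 453 kJ/mol

Let D be the H-H bond energy.
Σ(broken) = 1×822 + 2×403 + 1×D = 1628 + D
Σ(formed) = 4×403 + 1×631 = 2243
ΔH = Σ(broken) − Σ(formed) = (1628 + D) − (2243) = −615 + D
Setting this equal to −162 kJ gives D = 453 kJ/mol.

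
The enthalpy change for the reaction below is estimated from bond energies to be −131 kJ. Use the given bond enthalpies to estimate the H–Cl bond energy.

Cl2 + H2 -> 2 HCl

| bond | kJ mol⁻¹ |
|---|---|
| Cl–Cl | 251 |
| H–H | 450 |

D(H–Cl) ≈ 416 kJ/mol

Let D be the H–Cl bond energy.
Σ(broken) = 1×251 + 1×450 = 701
Σ(formed) = 2×D = 2D
ΔH = Σ(broken) − Σ(formed) = (701) − (2D) = +701 − 2D
Setting this equal to −131 kJ gives 2D = 832, so D = 416 kJ/mol.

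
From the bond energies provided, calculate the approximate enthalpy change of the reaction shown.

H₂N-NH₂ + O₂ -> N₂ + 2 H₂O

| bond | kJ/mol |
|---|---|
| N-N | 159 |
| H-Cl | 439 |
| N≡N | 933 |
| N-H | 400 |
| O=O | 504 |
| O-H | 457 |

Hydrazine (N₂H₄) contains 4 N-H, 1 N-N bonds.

ΔH ≈ −498 kJ

Bonds broken (reactants):
  N-H: 4 × 400 = 1600
  N-N: 1 × 159 = 159
  O=O: 1 × 504 = 504
  Σ(broken) = 2263 kJ
Bonds formed (products):
  N≡N: 1 × 933 = 933
  O-H: 4 × 457 = 1828
  Σ(formed) = 2761 kJ
ΔH = Σ(broken) − Σ(formed) = 2263 − 2761 = −498 kJ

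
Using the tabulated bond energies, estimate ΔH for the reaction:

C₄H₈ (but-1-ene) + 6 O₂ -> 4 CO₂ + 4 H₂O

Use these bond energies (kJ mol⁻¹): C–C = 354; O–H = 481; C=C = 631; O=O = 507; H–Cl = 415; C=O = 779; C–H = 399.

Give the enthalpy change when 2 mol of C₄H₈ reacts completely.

Bonds broken (reactants):
  C–C: 2 × 354 = 708
  C–H: 8 × 399 = 3192
  C=C: 1 × 631 = 631
  O=O: 6 × 507 = 3042
  Σ(broken) = 7573 kJ
Bonds formed (products):
  C=O: 8 × 779 = 6232
  O–H: 8 × 481 = 3848
  Σ(formed) = 10080 kJ
ΔH = Σ(broken) − Σ(formed) = 7573 − 10080 = −2507 kJ
For 2× the reaction as written: 2 × (−2507) = −5014 kJ

ΔH = −5014 kJ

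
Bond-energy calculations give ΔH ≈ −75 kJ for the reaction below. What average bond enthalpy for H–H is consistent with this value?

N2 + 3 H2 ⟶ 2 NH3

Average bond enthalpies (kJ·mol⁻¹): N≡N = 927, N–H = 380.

Let D be the H–H bond energy.
Σ(broken) = 3×D + 1×927 = 927 + 3D
Σ(formed) = 6×380 = 2280
ΔH = Σ(broken) − Σ(formed) = (927 + 3D) − (2280) = −1353 + 3D
Setting this equal to −75 kJ gives 3D = 1278, so D = 426 kJ/mol.

D(H–H) ≈ 426 kJ/mol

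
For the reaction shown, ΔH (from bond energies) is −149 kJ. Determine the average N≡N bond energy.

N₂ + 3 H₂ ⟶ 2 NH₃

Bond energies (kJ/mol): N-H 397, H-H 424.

Let D be the N≡N bond energy.
Σ(broken) = 3×424 + 1×D = 1272 + D
Σ(formed) = 6×397 = 2382
ΔH = Σ(broken) − Σ(formed) = (1272 + D) − (2382) = −1110 + D
Setting this equal to −149 kJ gives D = 961 kJ/mol.

D(N≡N) ≈ 961 kJ/mol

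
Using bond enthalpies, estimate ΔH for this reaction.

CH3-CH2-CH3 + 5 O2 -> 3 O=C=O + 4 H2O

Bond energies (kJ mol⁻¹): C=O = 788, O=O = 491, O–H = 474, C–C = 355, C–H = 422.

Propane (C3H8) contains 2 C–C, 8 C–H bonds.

ΔH ≈ −1979 kJ

Bonds broken (reactants):
  C–C: 2 × 355 = 710
  C–H: 8 × 422 = 3376
  O=O: 5 × 491 = 2455
  Σ(broken) = 6541 kJ
Bonds formed (products):
  C=O: 6 × 788 = 4728
  O–H: 8 × 474 = 3792
  Σ(formed) = 8520 kJ
ΔH = Σ(broken) − Σ(formed) = 6541 − 8520 = −1979 kJ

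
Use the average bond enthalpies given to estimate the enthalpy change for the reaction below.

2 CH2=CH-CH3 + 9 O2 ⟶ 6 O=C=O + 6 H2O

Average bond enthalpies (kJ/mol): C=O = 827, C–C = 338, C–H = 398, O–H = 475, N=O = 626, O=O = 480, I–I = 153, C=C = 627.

Bonds broken (reactants):
  C–C: 2 × 338 = 676
  C–H: 12 × 398 = 4776
  C=C: 2 × 627 = 1254
  O=O: 9 × 480 = 4320
  Σ(broken) = 11026 kJ
Bonds formed (products):
  C=O: 12 × 827 = 9924
  O–H: 12 × 475 = 5700
  Σ(formed) = 15624 kJ
ΔH = Σ(broken) − Σ(formed) = 11026 − 15624 = −4598 kJ

ΔH ≈ −4598 kJ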